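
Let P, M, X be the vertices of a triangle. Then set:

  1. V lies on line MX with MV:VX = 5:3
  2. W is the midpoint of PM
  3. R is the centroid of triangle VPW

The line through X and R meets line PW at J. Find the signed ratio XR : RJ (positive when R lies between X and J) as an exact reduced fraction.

XR:RJ = 19/5

Assign P = (0, 0), M = (1, 0), X = (0, 1) — the answer is frame-independent, so this choice is without loss of generality.
1. V lies on line MX with MV:VX = 5:3 ⇒ V = (3/8, 5/8)
2. W is the midpoint of PM ⇒ W = (1/2, 0)
3. R is the centroid of triangle VPW ⇒ R = (7/24, 5/24)
line XR meets PW at J = (7/19, 0)
R = X + t·(J−X) with t = 19/24, so XR:RJ = 19/24:5/24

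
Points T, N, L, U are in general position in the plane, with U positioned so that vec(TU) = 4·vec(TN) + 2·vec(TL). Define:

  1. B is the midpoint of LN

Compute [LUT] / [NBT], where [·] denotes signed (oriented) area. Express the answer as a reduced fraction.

[LUT]:[NBT] = -8

Assign T = (0, 0), N = (1, 0), L = (0, 1), U = (4, 2) — the answer is frame-independent, so this choice is without loss of generality.
1. B is the midpoint of LN ⇒ B = (1/2, 1/2)
2·[LUT] = -4, 2·[NBT] = 1/2
[LUT]:[NBT] = -4:1/2 = -8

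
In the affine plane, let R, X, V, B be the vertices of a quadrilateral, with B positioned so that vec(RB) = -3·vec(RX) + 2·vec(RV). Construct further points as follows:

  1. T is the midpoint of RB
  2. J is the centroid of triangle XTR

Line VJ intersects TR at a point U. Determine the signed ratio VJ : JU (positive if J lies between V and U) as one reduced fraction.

Assign R = (0, 0), X = (1, 0), V = (0, 1), B = (-3, 2) — the answer is frame-independent, so this choice is without loss of generality.
1. T is the midpoint of RB ⇒ T = (-3/2, 1)
2. J is the centroid of triangle XTR ⇒ J = (-1/6, 1/3)
line VJ meets TR at U = (-3/14, 1/7)
J = V + t·(U−V) with t = 7/9, so VJ:JU = 7/9:2/9

VJ:JU = 7/2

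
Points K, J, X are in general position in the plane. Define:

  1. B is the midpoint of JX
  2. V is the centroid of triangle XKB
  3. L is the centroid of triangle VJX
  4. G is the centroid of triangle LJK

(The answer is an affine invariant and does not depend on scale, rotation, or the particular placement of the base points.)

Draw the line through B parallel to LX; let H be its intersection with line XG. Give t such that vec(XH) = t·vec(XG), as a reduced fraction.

Work in coordinates with K = (0, 0), J = (1, 0), X = (0, 1).
1. B is the midpoint of JX ⇒ B = (1/2, 1/2)
2. V is the centroid of triangle XKB ⇒ V = (1/6, 1/2)
3. L is the centroid of triangle VJX ⇒ L = (7/18, 1/2)
4. G is the centroid of triangle LJK ⇒ G = (25/54, 1/6)
through B parallel to LX: direction (-7/18, 1/2); meets XG at H = (-5/18, 3/2)
H = X + t·(G−X) with t = -3/5

t = -3/5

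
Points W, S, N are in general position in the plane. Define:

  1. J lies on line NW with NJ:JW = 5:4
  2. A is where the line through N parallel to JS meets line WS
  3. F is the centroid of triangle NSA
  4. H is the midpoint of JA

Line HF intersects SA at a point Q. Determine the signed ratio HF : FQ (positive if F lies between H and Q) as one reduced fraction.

HF:FQ = -1/3

Set W = (0, 0), S = (1, 0), N = (0, 1); any affine frame gives the same invariant.
1. J lies on line NW with NJ:JW = 5:4 ⇒ J = (0, 4/9)
2. A is where the line through N parallel to JS meets line WS ⇒ A = (9/4, 0)
3. F is the centroid of triangle NSA ⇒ F = (13/12, 1/3)
4. H is the midpoint of JA ⇒ H = (9/8, 2/9)
line HF meets SA at Q = (29/24, 0)
F = H + t·(Q−H) with t = -1/2, so HF:FQ = -1/2:3/2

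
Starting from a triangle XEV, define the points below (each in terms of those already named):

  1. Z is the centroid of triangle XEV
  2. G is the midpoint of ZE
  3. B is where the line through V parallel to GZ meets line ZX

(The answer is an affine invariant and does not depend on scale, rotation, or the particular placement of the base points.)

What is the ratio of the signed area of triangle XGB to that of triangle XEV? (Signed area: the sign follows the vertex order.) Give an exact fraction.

Work in coordinates with X = (0, 0), E = (1, 0), V = (0, 1).
1. Z is the centroid of triangle XEV ⇒ Z = (1/3, 1/3)
2. G is the midpoint of ZE ⇒ G = (2/3, 1/6)
3. B is where the line through V parallel to GZ meets line ZX ⇒ B = (2/3, 2/3)
2·[XGB] = 1/3, 2·[XEV] = 1
[XGB]:[XEV] = 1/3:1 = 1/3

[XGB]:[XEV] = 1/3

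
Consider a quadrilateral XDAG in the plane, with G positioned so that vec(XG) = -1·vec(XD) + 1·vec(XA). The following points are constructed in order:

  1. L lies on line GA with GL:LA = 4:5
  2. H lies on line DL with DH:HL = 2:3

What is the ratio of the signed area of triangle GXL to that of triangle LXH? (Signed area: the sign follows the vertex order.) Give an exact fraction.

[GXL]:[LXH] = 20/27

Choose coordinates X = (0, 0), D = (1, 0), A = (0, 1), G = (-1, 1).
1. L lies on line GA with GL:LA = 4:5 ⇒ L = (-5/9, 1)
2. H lies on line DL with DH:HL = 2:3 ⇒ H = (17/45, 2/5)
2·[GXL] = 4/9, 2·[LXH] = 3/5
[GXL]:[LXH] = 4/9:3/5 = 20/27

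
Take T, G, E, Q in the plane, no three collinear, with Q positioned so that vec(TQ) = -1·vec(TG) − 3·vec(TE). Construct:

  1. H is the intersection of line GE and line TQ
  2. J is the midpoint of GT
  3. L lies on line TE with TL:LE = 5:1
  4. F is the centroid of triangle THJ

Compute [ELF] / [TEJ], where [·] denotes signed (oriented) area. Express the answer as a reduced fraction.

[ELF]:[TEJ] = -1/12

Work in coordinates with T = (0, 0), G = (1, 0), E = (0, 1), Q = (-1, -3).
1. H is the intersection of line GE and line TQ ⇒ H = (1/4, 3/4)
2. J is the midpoint of GT ⇒ J = (1/2, 0)
3. L lies on line TE with TL:LE = 5:1 ⇒ L = (0, 5/6)
4. F is the centroid of triangle THJ ⇒ F = (1/4, 1/4)
2·[ELF] = 1/24, 2·[TEJ] = -1/2
[ELF]:[TEJ] = 1/24:-1/2 = -1/12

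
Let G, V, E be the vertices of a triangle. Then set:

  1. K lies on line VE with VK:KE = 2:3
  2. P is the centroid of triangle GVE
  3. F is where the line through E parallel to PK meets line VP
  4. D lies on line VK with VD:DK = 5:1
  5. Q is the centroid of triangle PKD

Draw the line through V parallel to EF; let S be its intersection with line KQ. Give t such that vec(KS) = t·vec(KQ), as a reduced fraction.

t = 18

Choose coordinates G = (0, 0), V = (1, 0), E = (0, 1).
1. K lies on line VE with VK:KE = 2:3 ⇒ K = (3/5, 2/5)
2. P is the centroid of triangle GVE ⇒ P = (1/3, 1/3)
3. F is where the line through E parallel to PK meets line VP ⇒ F = (-2/3, 5/6)
4. D lies on line VK with VD:DK = 5:1 ⇒ D = (2/3, 1/3)
5. Q is the centroid of triangle PKD ⇒ Q = (8/15, 16/45)
through V parallel to EF: direction (-2/3, -1/6); meets KQ at S = (-3/5, -2/5)
S = K + t·(Q−K) with t = 18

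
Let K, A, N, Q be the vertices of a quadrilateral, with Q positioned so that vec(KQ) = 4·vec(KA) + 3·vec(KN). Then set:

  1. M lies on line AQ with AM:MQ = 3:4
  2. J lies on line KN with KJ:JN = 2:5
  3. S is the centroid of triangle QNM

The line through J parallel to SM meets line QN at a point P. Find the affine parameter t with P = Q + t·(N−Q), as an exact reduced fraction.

t = 89/84

Set K = (0, 0), A = (1, 0), N = (0, 1), Q = (4, 3); any affine frame gives the same invariant.
1. M lies on line AQ with AM:MQ = 3:4 ⇒ M = (16/7, 9/7)
2. J lies on line KN with KJ:JN = 2:5 ⇒ J = (0, 2/7)
3. S is the centroid of triangle QNM ⇒ S = (44/21, 37/21)
through J parallel to SM: direction (4/21, -10/21); meets QN at P = (-5/21, 37/42)
P = Q + t·(N−Q) with t = 89/84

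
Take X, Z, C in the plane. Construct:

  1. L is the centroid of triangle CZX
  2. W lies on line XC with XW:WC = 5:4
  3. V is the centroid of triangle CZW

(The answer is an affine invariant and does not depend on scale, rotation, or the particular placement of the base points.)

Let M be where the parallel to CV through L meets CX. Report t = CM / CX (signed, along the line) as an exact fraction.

Work in coordinates with X = (0, 0), Z = (1, 0), C = (0, 1).
1. L is the centroid of triangle CZX ⇒ L = (1/3, 1/3)
2. W lies on line XC with XW:WC = 5:4 ⇒ W = (0, 5/9)
3. V is the centroid of triangle CZW ⇒ V = (1/3, 14/27)
through L parallel to CV: direction (1/3, -13/27); meets CX at M = (0, 22/27)
M = C + t·(X−C) with t = 5/27

t = 5/27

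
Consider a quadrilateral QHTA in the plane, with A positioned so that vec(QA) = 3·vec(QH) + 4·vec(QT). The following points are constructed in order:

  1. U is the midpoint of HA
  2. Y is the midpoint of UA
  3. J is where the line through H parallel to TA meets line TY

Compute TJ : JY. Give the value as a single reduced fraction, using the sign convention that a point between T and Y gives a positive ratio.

TJ:JY = -4/3

Choose coordinates Q = (0, 0), H = (1, 0), T = (0, 1), A = (3, 4).
1. U is the midpoint of HA ⇒ U = (2, 2)
2. Y is the midpoint of UA ⇒ Y = (5/2, 3)
3. J is where the line through H parallel to TA meets line TY ⇒ J = (10, 9)
J = T + t·(Y−T) with t = 4, so TJ:JY = t:(1−t) = 4:-3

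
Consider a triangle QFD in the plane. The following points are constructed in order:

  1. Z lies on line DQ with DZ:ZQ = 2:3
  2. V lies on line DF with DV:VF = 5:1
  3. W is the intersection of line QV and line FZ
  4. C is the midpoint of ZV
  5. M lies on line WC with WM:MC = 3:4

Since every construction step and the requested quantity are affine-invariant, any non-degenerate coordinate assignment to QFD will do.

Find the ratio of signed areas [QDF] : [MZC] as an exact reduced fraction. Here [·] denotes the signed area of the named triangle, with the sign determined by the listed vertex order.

[QDF]:[MZC] = 70

Work in coordinates with Q = (0, 0), F = (1, 0), D = (0, 1).
1. Z lies on line DQ with DZ:ZQ = 2:3 ⇒ Z = (0, 3/5)
2. V lies on line DF with DV:VF = 5:1 ⇒ V = (5/6, 1/6)
3. W is the intersection of line QV and line FZ ⇒ W = (3/4, 3/20)
4. C is the midpoint of ZV ⇒ C = (5/12, 23/60)
5. M lies on line WC with WM:MC = 3:4 ⇒ M = (17/28, 1/4)
2·[QDF] = -1, 2·[MZC] = -1/70
[QDF]:[MZC] = -1:-1/70 = 70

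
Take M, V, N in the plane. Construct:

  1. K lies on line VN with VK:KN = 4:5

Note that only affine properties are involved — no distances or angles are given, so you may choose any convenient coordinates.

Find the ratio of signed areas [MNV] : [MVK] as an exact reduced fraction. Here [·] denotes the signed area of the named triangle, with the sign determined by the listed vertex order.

Work in coordinates with M = (0, 0), V = (1, 0), N = (0, 1).
1. K lies on line VN with VK:KN = 4:5 ⇒ K = (5/9, 4/9)
2·[MNV] = -1, 2·[MVK] = 4/9
[MNV]:[MVK] = -1:4/9 = -9/4

[MNV]:[MVK] = -9/4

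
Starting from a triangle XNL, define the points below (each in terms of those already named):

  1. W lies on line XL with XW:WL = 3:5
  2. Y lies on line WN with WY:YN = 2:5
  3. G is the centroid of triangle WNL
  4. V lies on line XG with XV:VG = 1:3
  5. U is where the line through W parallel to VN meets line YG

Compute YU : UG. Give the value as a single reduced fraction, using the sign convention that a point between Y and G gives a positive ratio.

YU:UG = 4/7

Work in coordinates with X = (0, 0), N = (1, 0), L = (0, 1).
1. W lies on line XL with XW:WL = 3:5 ⇒ W = (0, 3/8)
2. Y lies on line WN with WY:YN = 2:5 ⇒ Y = (2/7, 15/56)
3. G is the centroid of triangle WNL ⇒ G = (1/3, 11/24)
4. V lies on line XG with XV:VG = 1:3 ⇒ V = (1/12, 11/96)
5. U is where the line through W parallel to VN meets line YG ⇒ U = (10/33, 89/264)
U = Y + t·(G−Y) with t = 4/11, so YU:UG = t:(1−t) = 4/11:7/11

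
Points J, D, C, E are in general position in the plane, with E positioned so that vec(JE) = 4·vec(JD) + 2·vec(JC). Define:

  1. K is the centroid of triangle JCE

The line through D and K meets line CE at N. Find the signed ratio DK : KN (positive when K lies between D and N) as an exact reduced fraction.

DK:KN = 11/4

Set J = (0, 0), D = (1, 0), C = (0, 1), E = (4, 2); any affine frame gives the same invariant.
1. K is the centroid of triangle JCE ⇒ K = (4/3, 1)
line DK meets CE at N = (16/11, 15/11)
K = D + t·(N−D) with t = 11/15, so DK:KN = 11/15:4/15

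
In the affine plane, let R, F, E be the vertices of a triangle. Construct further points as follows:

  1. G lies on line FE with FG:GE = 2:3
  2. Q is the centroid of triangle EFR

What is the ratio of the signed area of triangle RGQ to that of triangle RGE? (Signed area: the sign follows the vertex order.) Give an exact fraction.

[RGQ]:[RGE] = 1/9

Set R = (0, 0), F = (1, 0), E = (0, 1); any affine frame gives the same invariant.
1. G lies on line FE with FG:GE = 2:3 ⇒ G = (3/5, 2/5)
2. Q is the centroid of triangle EFR ⇒ Q = (1/3, 1/3)
2·[RGQ] = 1/15, 2·[RGE] = 3/5
[RGQ]:[RGE] = 1/15:3/5 = 1/9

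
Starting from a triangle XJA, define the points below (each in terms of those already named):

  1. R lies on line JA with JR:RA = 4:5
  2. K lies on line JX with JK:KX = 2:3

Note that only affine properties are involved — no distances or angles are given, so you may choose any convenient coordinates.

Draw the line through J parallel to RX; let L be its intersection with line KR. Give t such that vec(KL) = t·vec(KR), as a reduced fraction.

t = -2/3

Assign X = (0, 0), J = (1, 0), A = (0, 1) — the answer is frame-independent, so this choice is without loss of generality.
1. R lies on line JA with JR:RA = 4:5 ⇒ R = (5/9, 4/9)
2. K lies on line JX with JK:KX = 2:3 ⇒ K = (3/5, 0)
through J parallel to RX: direction (-5/9, -4/9); meets KR at L = (17/27, -8/27)
L = K + t·(R−K) with t = -2/3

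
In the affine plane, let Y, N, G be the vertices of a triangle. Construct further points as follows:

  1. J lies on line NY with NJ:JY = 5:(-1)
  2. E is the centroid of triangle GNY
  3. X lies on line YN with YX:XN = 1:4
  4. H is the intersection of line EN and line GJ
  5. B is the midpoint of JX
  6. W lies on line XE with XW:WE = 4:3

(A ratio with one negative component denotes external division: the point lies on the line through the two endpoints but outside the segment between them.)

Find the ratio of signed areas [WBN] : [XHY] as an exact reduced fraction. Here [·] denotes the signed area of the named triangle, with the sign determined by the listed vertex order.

Set Y = (0, 0), N = (1, 0), G = (0, 1); any affine frame gives the same invariant.
1. J lies on line NY with NJ:JY = 5:(-1) ⇒ J = (-1/4, 0)
2. E is the centroid of triangle GNY ⇒ E = (1/3, 1/3)
3. X lies on line YN with YX:XN = 1:4 ⇒ X = (1/5, 0)
4. H is the intersection of line EN and line GJ ⇒ H = (-1/9, 5/9)
5. B is the midpoint of JX ⇒ B = (-1/40, 0)
6. W lies on line XE with XW:WE = 4:3 ⇒ W = (29/105, 4/21)
2·[WBN] = 41/210, 2·[XHY] = 1/9
[WBN]:[XHY] = 41/210:1/9 = 123/70

[WBN]:[XHY] = 123/70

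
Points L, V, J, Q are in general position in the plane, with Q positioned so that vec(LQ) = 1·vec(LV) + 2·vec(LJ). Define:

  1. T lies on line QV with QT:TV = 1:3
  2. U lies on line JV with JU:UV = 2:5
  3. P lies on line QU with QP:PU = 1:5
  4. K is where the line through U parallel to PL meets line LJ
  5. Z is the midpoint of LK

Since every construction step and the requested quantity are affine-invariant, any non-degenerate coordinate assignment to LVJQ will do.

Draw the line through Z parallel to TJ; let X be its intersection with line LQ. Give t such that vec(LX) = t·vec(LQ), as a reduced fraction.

t = 5/111

Assign L = (0, 0), V = (1, 0), J = (0, 1), Q = (1, 2) — the answer is frame-independent, so this choice is without loss of generality.
1. T lies on line QV with QT:TV = 1:3 ⇒ T = (1, 3/2)
2. U lies on line JV with JU:UV = 2:5 ⇒ U = (2/7, 5/7)
3. P lies on line QU with QP:PU = 1:5 ⇒ P = (37/42, 25/14)
4. K is where the line through U parallel to PL meets line LJ ⇒ K = (0, 5/37)
5. Z is the midpoint of LK ⇒ Z = (0, 5/74)
through Z parallel to TJ: direction (-1, -1/2); meets LQ at X = (5/111, 10/111)
X = L + t·(Q−L) with t = 5/111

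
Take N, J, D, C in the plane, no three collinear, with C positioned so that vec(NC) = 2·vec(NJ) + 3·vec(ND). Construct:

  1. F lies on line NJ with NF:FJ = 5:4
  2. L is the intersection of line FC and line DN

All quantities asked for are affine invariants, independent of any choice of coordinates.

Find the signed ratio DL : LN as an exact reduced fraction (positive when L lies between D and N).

Choose coordinates N = (0, 0), J = (1, 0), D = (0, 1), C = (2, 3).
1. F lies on line NJ with NF:FJ = 5:4 ⇒ F = (5/9, 0)
2. L is the intersection of line FC and line DN ⇒ L = (0, -15/13)
L = D + t·(N−D) with t = 28/13, so DL:LN = t:(1−t) = 28/13:-15/13

DL:LN = -28/15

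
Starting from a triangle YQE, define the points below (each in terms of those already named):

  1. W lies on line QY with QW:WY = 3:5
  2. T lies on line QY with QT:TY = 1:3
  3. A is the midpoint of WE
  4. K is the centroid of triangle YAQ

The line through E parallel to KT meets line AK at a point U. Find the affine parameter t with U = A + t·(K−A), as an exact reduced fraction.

Set Y = (0, 0), Q = (1, 0), E = (0, 1); any affine frame gives the same invariant.
1. W lies on line QY with QW:WY = 3:5 ⇒ W = (5/8, 0)
2. T lies on line QY with QT:TY = 1:3 ⇒ T = (3/4, 0)
3. A is the midpoint of WE ⇒ A = (5/16, 1/2)
4. K is the centroid of triangle YAQ ⇒ K = (7/16, 1/6)
through E parallel to KT: direction (5/16, -1/6); meets AK at U = (5/32, 11/12)
U = A + t·(K−A) with t = -5/4

t = -5/4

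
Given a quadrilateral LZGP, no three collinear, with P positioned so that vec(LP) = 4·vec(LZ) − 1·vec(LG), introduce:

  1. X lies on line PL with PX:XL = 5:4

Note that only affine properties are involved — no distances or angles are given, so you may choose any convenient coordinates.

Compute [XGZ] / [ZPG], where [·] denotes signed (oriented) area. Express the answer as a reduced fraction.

Assign L = (0, 0), Z = (1, 0), G = (0, 1), P = (4, -1) — the answer is frame-independent, so this choice is without loss of generality.
1. X lies on line PL with PX:XL = 5:4 ⇒ X = (16/9, -4/9)
2·[XGZ] = 1/3, 2·[ZPG] = 2
[XGZ]:[ZPG] = 1/3:2 = 1/6

[XGZ]:[ZPG] = 1/6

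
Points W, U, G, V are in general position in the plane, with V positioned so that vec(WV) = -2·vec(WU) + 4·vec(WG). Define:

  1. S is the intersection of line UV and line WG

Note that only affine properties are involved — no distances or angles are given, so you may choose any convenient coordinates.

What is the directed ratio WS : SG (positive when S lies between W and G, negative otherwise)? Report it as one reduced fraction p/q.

Choose coordinates W = (0, 0), U = (1, 0), G = (0, 1), V = (-2, 4).
1. S is the intersection of line UV and line WG ⇒ S = (0, 4/3)
S = W + t·(G−W) with t = 4/3, so WS:SG = t:(1−t) = 4/3:-1/3

WS:SG = -4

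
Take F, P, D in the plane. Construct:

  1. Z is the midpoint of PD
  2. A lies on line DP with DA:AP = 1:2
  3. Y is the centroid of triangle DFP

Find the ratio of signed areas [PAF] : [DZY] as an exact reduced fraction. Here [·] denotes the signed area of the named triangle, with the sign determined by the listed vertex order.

[PAF]:[DZY] = -4

Set F = (0, 0), P = (1, 0), D = (0, 1); any affine frame gives the same invariant.
1. Z is the midpoint of PD ⇒ Z = (1/2, 1/2)
2. A lies on line DP with DA:AP = 1:2 ⇒ A = (1/3, 2/3)
3. Y is the centroid of triangle DFP ⇒ Y = (1/3, 1/3)
2·[PAF] = 2/3, 2·[DZY] = -1/6
[PAF]:[DZY] = 2/3:-1/6 = -4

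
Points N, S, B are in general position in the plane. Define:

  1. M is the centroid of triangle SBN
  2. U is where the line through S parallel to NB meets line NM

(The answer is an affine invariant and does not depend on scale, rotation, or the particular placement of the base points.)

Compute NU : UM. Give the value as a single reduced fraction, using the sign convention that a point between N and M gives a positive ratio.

Work in coordinates with N = (0, 0), S = (1, 0), B = (0, 1).
1. M is the centroid of triangle SBN ⇒ M = (1/3, 1/3)
2. U is where the line through S parallel to NB meets line NM ⇒ U = (1, 1)
U = N + t·(M−N) with t = 3, so NU:UM = t:(1−t) = 3:-2

NU:UM = -3/2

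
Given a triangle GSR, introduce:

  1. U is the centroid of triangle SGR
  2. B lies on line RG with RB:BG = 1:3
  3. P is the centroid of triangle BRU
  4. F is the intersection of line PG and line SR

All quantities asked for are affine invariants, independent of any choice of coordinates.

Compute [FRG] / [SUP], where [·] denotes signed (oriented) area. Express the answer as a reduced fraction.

Choose coordinates G = (0, 0), S = (1, 0), R = (0, 1).
1. U is the centroid of triangle SGR ⇒ U = (1/3, 1/3)
2. B lies on line RG with RB:BG = 1:3 ⇒ B = (0, 3/4)
3. P is the centroid of triangle BRU ⇒ P = (1/9, 25/36)
4. F is the intersection of line PG and line SR ⇒ F = (4/29, 25/29)
2·[FRG] = 4/29, 2·[SUP] = -1/6
[FRG]:[SUP] = 4/29:-1/6 = -24/29

[FRG]:[SUP] = -24/29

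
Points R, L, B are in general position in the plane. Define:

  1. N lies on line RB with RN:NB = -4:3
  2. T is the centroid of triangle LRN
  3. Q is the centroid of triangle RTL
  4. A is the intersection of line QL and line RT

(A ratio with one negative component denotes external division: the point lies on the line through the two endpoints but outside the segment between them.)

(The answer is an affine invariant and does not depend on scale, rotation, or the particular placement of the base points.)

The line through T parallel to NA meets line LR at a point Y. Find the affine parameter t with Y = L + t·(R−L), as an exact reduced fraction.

Set R = (0, 0), L = (1, 0), B = (0, 1); any affine frame gives the same invariant.
1. N lies on line RB with RN:NB = -4:3 ⇒ N = (0, 4)
2. T is the centroid of triangle LRN ⇒ T = (1/3, 4/3)
3. Q is the centroid of triangle RTL ⇒ Q = (4/9, 4/9)
4. A is the intersection of line QL and line RT ⇒ A = (1/6, 2/3)
through T parallel to NA: direction (1/6, -10/3); meets LR at Y = (2/5, 0)
Y = L + t·(R−L) with t = 3/5

t = 3/5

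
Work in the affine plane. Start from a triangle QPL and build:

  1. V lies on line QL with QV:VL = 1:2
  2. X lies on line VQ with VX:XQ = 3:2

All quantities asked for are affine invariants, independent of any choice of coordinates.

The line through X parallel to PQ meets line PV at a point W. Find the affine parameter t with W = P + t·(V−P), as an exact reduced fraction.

Set Q = (0, 0), P = (1, 0), L = (0, 1); any affine frame gives the same invariant.
1. V lies on line QL with QV:VL = 1:2 ⇒ V = (0, 1/3)
2. X lies on line VQ with VX:XQ = 3:2 ⇒ X = (0, 2/15)
through X parallel to PQ: direction (-1, 0); meets PV at W = (3/5, 2/15)
W = P + t·(V−P) with t = 2/5

t = 2/5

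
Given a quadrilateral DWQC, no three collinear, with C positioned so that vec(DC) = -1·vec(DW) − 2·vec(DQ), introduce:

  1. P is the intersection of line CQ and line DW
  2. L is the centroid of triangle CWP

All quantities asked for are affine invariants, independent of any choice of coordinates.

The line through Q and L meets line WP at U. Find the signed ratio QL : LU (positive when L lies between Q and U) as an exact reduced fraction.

QL:LU = -5/2

Work in coordinates with D = (0, 0), W = (1, 0), Q = (0, 1), C = (-1, -2).
1. P is the intersection of line CQ and line DW ⇒ P = (-1/3, 0)
2. L is the centroid of triangle CWP ⇒ L = (-1/9, -2/3)
line QL meets WP at U = (-1/15, 0)
L = Q + t·(U−Q) with t = 5/3, so QL:LU = 5/3:-2/3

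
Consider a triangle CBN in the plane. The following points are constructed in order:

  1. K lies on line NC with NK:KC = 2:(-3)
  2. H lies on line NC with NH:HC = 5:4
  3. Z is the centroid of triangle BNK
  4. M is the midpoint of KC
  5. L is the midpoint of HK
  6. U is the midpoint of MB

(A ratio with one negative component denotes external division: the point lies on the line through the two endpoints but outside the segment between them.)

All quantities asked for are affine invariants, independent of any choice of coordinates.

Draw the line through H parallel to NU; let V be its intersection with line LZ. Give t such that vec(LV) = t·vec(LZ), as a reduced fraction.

t = 23/4

Set C = (0, 0), B = (1, 0), N = (0, 1); any affine frame gives the same invariant.
1. K lies on line NC with NK:KC = 2:(-3) ⇒ K = (0, 3)
2. H lies on line NC with NH:HC = 5:4 ⇒ H = (0, 4/9)
3. Z is the centroid of triangle BNK ⇒ Z = (1/3, 4/3)
4. M is the midpoint of KC ⇒ M = (0, 3/2)
5. L is the midpoint of HK ⇒ L = (0, 31/18)
6. U is the midpoint of MB ⇒ U = (1/2, 3/4)
through H parallel to NU: direction (1/2, -1/4); meets LZ at V = (23/12, -37/72)
V = L + t·(Z−L) with t = 23/4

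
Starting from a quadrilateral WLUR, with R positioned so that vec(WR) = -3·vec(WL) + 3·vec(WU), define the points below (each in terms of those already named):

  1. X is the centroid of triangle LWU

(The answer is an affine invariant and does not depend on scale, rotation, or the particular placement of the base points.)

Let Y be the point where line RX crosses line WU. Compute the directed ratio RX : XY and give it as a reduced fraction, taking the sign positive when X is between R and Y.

Work in coordinates with W = (0, 0), L = (1, 0), U = (0, 1), R = (-3, 3).
1. X is the centroid of triangle LWU ⇒ X = (1/3, 1/3)
line RX meets WU at Y = (0, 3/5)
X = R + t·(Y−R) with t = 10/9, so RX:XY = 10/9:-1/9

RX:XY = -10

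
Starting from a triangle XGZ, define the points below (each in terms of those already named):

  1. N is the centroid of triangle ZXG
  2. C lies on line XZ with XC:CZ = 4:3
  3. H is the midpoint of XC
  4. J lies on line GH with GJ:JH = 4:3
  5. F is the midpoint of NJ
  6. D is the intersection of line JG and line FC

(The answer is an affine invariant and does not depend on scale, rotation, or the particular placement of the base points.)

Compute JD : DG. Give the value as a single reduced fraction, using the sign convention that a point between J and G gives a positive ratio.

JD:DG = 5/31

Assign X = (0, 0), G = (1, 0), Z = (0, 1) — the answer is frame-independent, so this choice is without loss of generality.
1. N is the centroid of triangle ZXG ⇒ N = (1/3, 1/3)
2. C lies on line XZ with XC:CZ = 4:3 ⇒ C = (0, 4/7)
3. H is the midpoint of XC ⇒ H = (0, 2/7)
4. J lies on line GH with GJ:JH = 4:3 ⇒ J = (3/7, 8/49)
5. F is the midpoint of NJ ⇒ F = (8/21, 73/294)
6. D is the intersection of line JG and line FC ⇒ D = (32/63, 62/441)
D = J + t·(G−J) with t = 5/36, so JD:DG = t:(1−t) = 5/36:31/36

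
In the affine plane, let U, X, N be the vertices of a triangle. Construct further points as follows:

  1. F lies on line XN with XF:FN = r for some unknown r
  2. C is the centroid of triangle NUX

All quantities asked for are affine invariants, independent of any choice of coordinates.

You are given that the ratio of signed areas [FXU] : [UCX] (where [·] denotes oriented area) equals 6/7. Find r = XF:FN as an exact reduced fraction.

Choose coordinates U = (0, 0), X = (1, 0), N = (0, 1).
1. With XF:FN = r, write λ = r/(r+1) so F = X + λ·(N−X); F is affine-linear in λ
2. C is the centroid of triangle NUX ⇒ C = (1/3, 1/3)
Every point depending on F is an affine combination of F and λ-independent points, so each such coordinate is linear in λ; the λ² term in each signed area is a multiple of (N−X)×(N−X) = 0, so 2·[FXU] and 2·[UCX] are each linear in λ. Evaluating at λ=0 and λ=1:
  2·[FXU] = −λ,   2·[UCX] = -1/3
So [FXU]:[UCX] = (−λ) / (-1/3). Setting this equal to 6/7:
  −λ = 6/7·(-1/3)  ⇒  λ = 2/7
Then r = λ/(1−λ) = (2/7)/(5/7) = 2/5. Check: with r = 2/5, F = (5/7, 2/7) and [FXU]:[UCX] = 6/7 as required.

r = 2/5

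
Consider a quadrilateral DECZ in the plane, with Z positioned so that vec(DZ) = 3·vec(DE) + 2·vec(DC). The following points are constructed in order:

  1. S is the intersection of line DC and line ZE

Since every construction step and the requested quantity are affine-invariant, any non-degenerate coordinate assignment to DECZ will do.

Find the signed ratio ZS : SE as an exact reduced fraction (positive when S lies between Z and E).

Work in coordinates with D = (0, 0), E = (1, 0), C = (0, 1), Z = (3, 2).
1. S is the intersection of line DC and line ZE ⇒ S = (0, -1)
S = Z + t·(E−Z) with t = 3/2, so ZS:SE = t:(1−t) = 3/2:-1/2

ZS:SE = -3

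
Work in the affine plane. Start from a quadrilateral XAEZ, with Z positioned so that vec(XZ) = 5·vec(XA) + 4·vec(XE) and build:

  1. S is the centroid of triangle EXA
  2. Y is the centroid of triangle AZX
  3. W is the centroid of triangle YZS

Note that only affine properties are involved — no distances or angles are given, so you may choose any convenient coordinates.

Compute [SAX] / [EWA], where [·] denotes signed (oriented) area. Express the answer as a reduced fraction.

Choose coordinates X = (0, 0), A = (1, 0), E = (0, 1), Z = (5, 4).
1. S is the centroid of triangle EXA ⇒ S = (1/3, 1/3)
2. Y is the centroid of triangle AZX ⇒ Y = (2, 4/3)
3. W is the centroid of triangle YZS ⇒ W = (22/9, 17/9)
2·[SAX] = -1/3, 2·[EWA] = -10/3
[SAX]:[EWA] = -1/3:-10/3 = 1/10

[SAX]:[EWA] = 1/10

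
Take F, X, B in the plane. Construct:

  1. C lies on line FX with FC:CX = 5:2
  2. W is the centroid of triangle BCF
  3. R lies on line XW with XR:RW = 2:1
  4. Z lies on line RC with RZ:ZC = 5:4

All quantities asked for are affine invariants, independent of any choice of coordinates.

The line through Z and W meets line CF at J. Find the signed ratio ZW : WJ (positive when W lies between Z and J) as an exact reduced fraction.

ZW:WJ = -19/27

Assign F = (0, 0), X = (1, 0), B = (0, 1) — the answer is frame-independent, so this choice is without loss of generality.
1. C lies on line FX with FC:CX = 5:2 ⇒ C = (5/7, 0)
2. W is the centroid of triangle BCF ⇒ W = (5/21, 1/3)
3. R lies on line XW with XR:RW = 2:1 ⇒ R = (31/63, 2/9)
4. Z lies on line RC with RZ:ZC = 5:4 ⇒ Z = (349/567, 8/81)
line ZW meets CF at J = (103/133, 0)
W = Z + t·(J−Z) with t = -19/8, so ZW:WJ = -19/8:27/8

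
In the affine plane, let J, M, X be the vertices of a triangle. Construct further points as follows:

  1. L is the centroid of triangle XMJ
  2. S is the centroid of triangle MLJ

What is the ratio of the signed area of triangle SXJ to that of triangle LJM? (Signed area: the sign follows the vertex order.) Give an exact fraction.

[SXJ]:[LJM] = 4/3

Work in coordinates with J = (0, 0), M = (1, 0), X = (0, 1).
1. L is the centroid of triangle XMJ ⇒ L = (1/3, 1/3)
2. S is the centroid of triangle MLJ ⇒ S = (4/9, 1/9)
2·[SXJ] = 4/9, 2·[LJM] = 1/3
[SXJ]:[LJM] = 4/9:1/3 = 4/3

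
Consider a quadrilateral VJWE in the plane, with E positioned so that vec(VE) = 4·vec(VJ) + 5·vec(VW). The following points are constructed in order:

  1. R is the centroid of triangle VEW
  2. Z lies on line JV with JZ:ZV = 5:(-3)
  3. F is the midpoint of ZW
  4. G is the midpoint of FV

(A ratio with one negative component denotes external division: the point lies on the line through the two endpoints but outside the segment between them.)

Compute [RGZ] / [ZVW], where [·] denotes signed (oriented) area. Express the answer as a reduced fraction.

Set V = (0, 0), J = (1, 0), W = (0, 1), E = (4, 5); any affine frame gives the same invariant.
1. R is the centroid of triangle VEW ⇒ R = (4/3, 2)
2. Z lies on line JV with JZ:ZV = 5:(-3) ⇒ Z = (-3/2, 0)
3. F is the midpoint of ZW ⇒ F = (-3/4, 1/2)
4. G is the midpoint of FV ⇒ G = (-3/8, 1/4)
2·[RGZ] = -37/24, 2·[ZVW] = 3/2
[RGZ]:[ZVW] = -37/24:3/2 = -37/36

[RGZ]:[ZVW] = -37/36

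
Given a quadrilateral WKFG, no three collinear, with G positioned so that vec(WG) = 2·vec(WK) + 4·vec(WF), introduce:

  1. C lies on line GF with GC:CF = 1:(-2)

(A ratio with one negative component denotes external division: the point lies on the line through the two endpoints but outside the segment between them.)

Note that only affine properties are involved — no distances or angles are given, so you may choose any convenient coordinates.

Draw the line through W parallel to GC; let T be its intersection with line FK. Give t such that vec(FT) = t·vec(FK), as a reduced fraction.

Set W = (0, 0), K = (1, 0), F = (0, 1), G = (2, 4); any affine frame gives the same invariant.
1. C lies on line GF with GC:CF = 1:(-2) ⇒ C = (4, 7)
through W parallel to GC: direction (2, 3); meets FK at T = (2/5, 3/5)
T = F + t·(K−F) with t = 2/5

t = 2/5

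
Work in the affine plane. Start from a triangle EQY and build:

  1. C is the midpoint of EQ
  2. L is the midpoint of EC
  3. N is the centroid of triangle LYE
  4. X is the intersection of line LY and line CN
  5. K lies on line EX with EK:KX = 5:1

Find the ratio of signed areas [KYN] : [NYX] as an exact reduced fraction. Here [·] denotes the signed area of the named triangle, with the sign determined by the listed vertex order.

Assign E = (0, 0), Q = (1, 0), Y = (0, 1) — the answer is frame-independent, so this choice is without loss of generality.
1. C is the midpoint of EQ ⇒ C = (1/2, 0)
2. L is the midpoint of EC ⇒ L = (1/4, 0)
3. N is the centroid of triangle LYE ⇒ N = (1/12, 1/3)
4. X is the intersection of line LY and line CN ⇒ X = (3/16, 1/4)
5. K lies on line EX with EK:KX = 5:1 ⇒ K = (5/32, 5/24)
2·[KYN] = 11/288, 2·[NYX] = -1/16
[KYN]:[NYX] = 11/288:-1/16 = -11/18

[KYN]:[NYX] = -11/18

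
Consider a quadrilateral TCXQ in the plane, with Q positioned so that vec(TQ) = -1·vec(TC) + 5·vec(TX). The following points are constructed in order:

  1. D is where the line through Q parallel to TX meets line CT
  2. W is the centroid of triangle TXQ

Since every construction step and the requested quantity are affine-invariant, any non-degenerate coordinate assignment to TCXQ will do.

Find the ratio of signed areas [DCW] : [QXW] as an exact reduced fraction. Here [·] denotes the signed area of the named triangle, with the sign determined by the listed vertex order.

[DCW]:[QXW] = -12

Work in coordinates with T = (0, 0), C = (1, 0), X = (0, 1), Q = (-1, 5).
1. D is where the line through Q parallel to TX meets line CT ⇒ D = (-1, 0)
2. W is the centroid of triangle TXQ ⇒ W = (-1/3, 2)
2·[DCW] = 4, 2·[QXW] = -1/3
[DCW]:[QXW] = 4:-1/3 = -12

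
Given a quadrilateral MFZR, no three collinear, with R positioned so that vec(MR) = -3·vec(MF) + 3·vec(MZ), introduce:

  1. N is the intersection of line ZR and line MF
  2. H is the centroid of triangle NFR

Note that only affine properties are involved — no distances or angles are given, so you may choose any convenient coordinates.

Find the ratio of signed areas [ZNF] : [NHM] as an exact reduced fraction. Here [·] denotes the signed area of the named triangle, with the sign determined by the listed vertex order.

Choose coordinates M = (0, 0), F = (1, 0), Z = (0, 1), R = (-3, 3).
1. N is the intersection of line ZR and line MF ⇒ N = (3/2, 0)
2. H is the centroid of triangle NFR ⇒ H = (-1/6, 1)
2·[ZNF] = -1/2, 2·[NHM] = 3/2
[ZNF]:[NHM] = -1/2:3/2 = -1/3

[ZNF]:[NHM] = -1/3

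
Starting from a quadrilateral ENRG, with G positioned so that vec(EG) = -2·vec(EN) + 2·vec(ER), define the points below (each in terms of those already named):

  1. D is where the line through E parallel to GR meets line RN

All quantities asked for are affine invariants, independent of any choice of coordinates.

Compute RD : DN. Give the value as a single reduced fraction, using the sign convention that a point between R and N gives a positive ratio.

RD:DN = -2

Assign E = (0, 0), N = (1, 0), R = (0, 1), G = (-2, 2) — the answer is frame-independent, so this choice is without loss of generality.
1. D is where the line through E parallel to GR meets line RN ⇒ D = (2, -1)
D = R + t·(N−R) with t = 2, so RD:DN = t:(1−t) = 2:-1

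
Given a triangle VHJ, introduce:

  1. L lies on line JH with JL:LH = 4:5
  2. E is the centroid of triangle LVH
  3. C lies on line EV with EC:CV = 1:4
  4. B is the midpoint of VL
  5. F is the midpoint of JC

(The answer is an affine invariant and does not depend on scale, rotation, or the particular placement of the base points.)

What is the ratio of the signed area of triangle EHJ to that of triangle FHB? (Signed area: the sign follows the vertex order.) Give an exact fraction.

[EHJ]:[FHB] = -3/2

Assign V = (0, 0), H = (1, 0), J = (0, 1) — the answer is frame-independent, so this choice is without loss of generality.
1. L lies on line JH with JL:LH = 4:5 ⇒ L = (4/9, 5/9)
2. E is the centroid of triangle LVH ⇒ E = (13/27, 5/27)
3. C lies on line EV with EC:CV = 1:4 ⇒ C = (52/135, 4/27)
4. B is the midpoint of VL ⇒ B = (2/9, 5/18)
5. F is the midpoint of JC ⇒ F = (26/135, 31/54)
2·[EHJ] = 1/3, 2·[FHB] = -2/9
[EHJ]:[FHB] = 1/3:-2/9 = -3/2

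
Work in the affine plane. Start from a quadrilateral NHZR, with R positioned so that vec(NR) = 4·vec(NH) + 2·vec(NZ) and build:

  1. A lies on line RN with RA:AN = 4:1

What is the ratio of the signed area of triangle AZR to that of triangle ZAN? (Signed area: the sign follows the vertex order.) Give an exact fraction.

Assign N = (0, 0), H = (1, 0), Z = (0, 1), R = (4, 2) — the answer is frame-independent, so this choice is without loss of generality.
1. A lies on line RN with RA:AN = 4:1 ⇒ A = (4/5, 2/5)
2·[AZR] = -16/5, 2·[ZAN] = -4/5
[AZR]:[ZAN] = -16/5:-4/5 = 4

[AZR]:[ZAN] = 4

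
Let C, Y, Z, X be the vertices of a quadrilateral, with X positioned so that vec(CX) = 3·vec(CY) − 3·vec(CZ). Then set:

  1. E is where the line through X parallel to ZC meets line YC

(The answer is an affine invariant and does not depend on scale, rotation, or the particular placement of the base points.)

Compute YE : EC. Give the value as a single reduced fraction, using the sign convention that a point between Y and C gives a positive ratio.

Set C = (0, 0), Y = (1, 0), Z = (0, 1), X = (3, -3); any affine frame gives the same invariant.
1. E is where the line through X parallel to ZC meets line YC ⇒ E = (3, 0)
E = Y + t·(C−Y) with t = -2, so YE:EC = t:(1−t) = -2:3

YE:EC = -2/3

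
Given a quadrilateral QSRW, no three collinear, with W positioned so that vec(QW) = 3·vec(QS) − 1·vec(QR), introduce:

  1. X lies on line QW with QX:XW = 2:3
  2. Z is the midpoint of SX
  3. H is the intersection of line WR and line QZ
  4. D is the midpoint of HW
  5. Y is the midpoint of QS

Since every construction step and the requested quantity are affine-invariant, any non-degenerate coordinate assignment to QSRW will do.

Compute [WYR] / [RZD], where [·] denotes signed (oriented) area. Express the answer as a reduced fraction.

Work in coordinates with Q = (0, 0), S = (1, 0), R = (0, 1), W = (3, -1).
1. X lies on line QW with QX:XW = 2:3 ⇒ X = (6/5, -2/5)
2. Z is the midpoint of SX ⇒ Z = (11/10, -1/5)
3. H is the intersection of line WR and line QZ ⇒ H = (33/16, -3/8)
4. D is the midpoint of HW ⇒ D = (81/32, -11/16)
5. Y is the midpoint of QS ⇒ Y = (1/2, 0)
2·[WYR] = -2, 2·[RZD] = 189/160
[WYR]:[RZD] = -2:189/160 = -320/189

[WYR]:[RZD] = -320/189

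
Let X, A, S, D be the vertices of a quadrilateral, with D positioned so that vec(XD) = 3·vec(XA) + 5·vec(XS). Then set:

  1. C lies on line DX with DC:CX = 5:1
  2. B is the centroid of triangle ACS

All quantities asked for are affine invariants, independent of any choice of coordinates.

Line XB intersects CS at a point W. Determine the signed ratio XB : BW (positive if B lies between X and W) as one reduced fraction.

XB:BW = 7/2

Set X = (0, 0), A = (1, 0), S = (0, 1), D = (3, 5); any affine frame gives the same invariant.
1. C lies on line DX with DC:CX = 5:1 ⇒ C = (1/2, 5/6)
2. B is the centroid of triangle ACS ⇒ B = (1/2, 11/18)
line XB meets CS at W = (9/14, 11/14)
B = X + t·(W−X) with t = 7/9, so XB:BW = 7/9:2/9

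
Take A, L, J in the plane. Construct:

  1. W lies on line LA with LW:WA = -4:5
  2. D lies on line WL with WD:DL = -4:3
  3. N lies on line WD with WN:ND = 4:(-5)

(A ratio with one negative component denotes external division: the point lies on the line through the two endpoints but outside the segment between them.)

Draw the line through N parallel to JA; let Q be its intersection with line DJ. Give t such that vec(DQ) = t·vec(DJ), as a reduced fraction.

t = 80/11

Assign A = (0, 0), L = (1, 0), J = (0, 1) — the answer is frame-independent, so this choice is without loss of generality.
1. W lies on line LA with LW:WA = -4:5 ⇒ W = (5, 0)
2. D lies on line WL with WD:DL = -4:3 ⇒ D = (-11, 0)
3. N lies on line WD with WN:ND = 4:(-5) ⇒ N = (69, 0)
through N parallel to JA: direction (0, -1); meets DJ at Q = (69, 80/11)
Q = D + t·(J−D) with t = 80/11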